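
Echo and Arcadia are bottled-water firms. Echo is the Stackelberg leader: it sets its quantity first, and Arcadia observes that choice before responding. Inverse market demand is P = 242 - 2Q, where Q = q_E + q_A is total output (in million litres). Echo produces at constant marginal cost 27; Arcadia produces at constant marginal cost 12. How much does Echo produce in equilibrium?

The follower Arcadia best-responds to any q_E: π_A = (242 - 2Q)q_A - 12q_A.
∂π_A/∂q_A = 230 - 2q_E - 4q_A = 0 gives the reaction function q_A = (230 - 2q_E)/4.
The leader anticipates this reaction. Substituting into P = 242 - 2Q gives P = 127 - q_E, so π_E = (127 - q_E)q_E - 27q_E.
Maximising: ∂π_E/∂q_E = 100 - 2q_E = 0, giving q_E = 50.
Then q_A = (230 - 2·50)/4 = 65/2.

50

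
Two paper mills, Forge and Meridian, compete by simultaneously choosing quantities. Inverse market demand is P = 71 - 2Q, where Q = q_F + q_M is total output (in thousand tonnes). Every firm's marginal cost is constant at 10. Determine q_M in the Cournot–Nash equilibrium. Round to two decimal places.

10.17

A representative firm's profit is π_i = q_i(71 - 2Q) - 10q_i.
First-order condition (treating rivals' output as given): 61 - 4q_i - 2q_j = 0.
With identical firms every q_j equals q_i, so q_j = q_i and 61 = 6q_i, giving q_i = 61/6.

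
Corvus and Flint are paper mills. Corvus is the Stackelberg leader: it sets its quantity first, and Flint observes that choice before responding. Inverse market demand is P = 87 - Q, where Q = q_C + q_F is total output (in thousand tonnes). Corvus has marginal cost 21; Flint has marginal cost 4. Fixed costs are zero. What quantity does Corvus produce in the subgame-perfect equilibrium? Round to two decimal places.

Solve by backward induction. Given q_C, the follower Flint maximises π_F = (87 - q_C - q_F)q_F - 4q_F.
∂π_F/∂q_F = 83 - q_C - 2q_F = 0 gives the reaction function q_F = (83 - q_C)/2.
Corvus substitutes q_F(q_C) into its own profit: π_C = q_C(87 - q_C - (83 - q_C)/2) - 21q_C = (91/2 - (1/2)q_C)q_C - 21q_C.
Leader FOC: 49/2 - q_C = 0, so q_C = 49/2.
Then q_F = (83 - 49/2)/2 = 117/4.

24.50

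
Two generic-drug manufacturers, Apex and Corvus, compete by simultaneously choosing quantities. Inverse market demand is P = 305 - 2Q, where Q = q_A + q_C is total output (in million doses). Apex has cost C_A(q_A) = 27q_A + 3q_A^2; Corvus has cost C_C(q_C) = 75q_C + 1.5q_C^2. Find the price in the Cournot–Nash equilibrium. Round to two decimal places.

207.12

Apex's profit: π_A = (305 - 2Q)q_A - (27q_A + 3q_A²). Setting ∂π_A/∂q_A = 0: 278 - 10q_A - 2(q_C) = 0.
Corvus's first-order condition: 230 - 7q_C - 2(q_A) = 0.
Rearranging gives the reaction functions q_A = (278 - 2q_C)/10 and q_C = (230 - 2q_A)/7.
Substituting one into the other gives q_A = 743/33 and q_C = 872/33.
Total output Q = 1615/33, so price P = 305 - 2·(1615/33) = 207.1212.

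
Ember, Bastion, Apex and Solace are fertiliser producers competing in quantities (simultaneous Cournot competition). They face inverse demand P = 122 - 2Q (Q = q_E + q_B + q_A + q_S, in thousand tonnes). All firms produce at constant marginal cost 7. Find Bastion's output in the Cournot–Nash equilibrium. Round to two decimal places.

A representative firm's profit is π_i = q_i(122 - 2Q) - 7q_i.
Setting ∂π_i/∂q_i = 0 with rivals' quantities fixed: 115 - 4q_i - 2·Σ_{j≠i} q_j = 0.
With identical firms every q_j equals q_i, so Σ_{j≠i} q_j = 3q_i and 115 = 10q_i, giving q_i = 23/2.

11.50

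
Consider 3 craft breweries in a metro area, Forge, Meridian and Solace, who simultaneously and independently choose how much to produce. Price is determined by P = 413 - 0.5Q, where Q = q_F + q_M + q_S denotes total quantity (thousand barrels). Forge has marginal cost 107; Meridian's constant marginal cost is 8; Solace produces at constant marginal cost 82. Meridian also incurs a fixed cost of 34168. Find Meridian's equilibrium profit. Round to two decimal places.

7592.50

Forge's profit: π_F = (413 - 0.5Q)q_F - (107q_F). Setting ∂π_F/∂q_F = 0: 306 - q_F - (1/2)(q_M + q_S) = 0.
Meridian's profit: π_M = (413 - 0.5Q)q_M - (8q_M). Setting ∂π_M/∂q_M = 0: 405 - q_M - (1/2)(q_F + q_S) = 0.
Solace's first-order condition: 331 - q_S - (1/2)(q_F + q_M) = 0.
Summing all 3 equations gives 1042 − 2Q = 0, hence Q = 521.
Back-substituting: q_F = (306 − 521/2)/(1/2) = 91, q_M = (405 − 521/2)/(1/2) = 289, q_S = (331 − 521/2)/(1/2) = 141.
Price P = 413 - (1/2)·521 = 305/2.
Meridian's profit: (305/2 - 8)·289 - 34168 = 7592.5000.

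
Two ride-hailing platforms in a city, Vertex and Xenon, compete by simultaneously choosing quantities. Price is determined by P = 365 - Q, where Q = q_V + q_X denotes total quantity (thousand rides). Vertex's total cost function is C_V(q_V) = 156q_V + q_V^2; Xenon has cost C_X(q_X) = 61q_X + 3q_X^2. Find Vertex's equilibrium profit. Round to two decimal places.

3894.74

Vertex's profit: π_V = (365 - Q)q_V - (156q_V + q_V²). Setting ∂π_V/∂q_V = 0: 209 - 4q_V - (q_X) = 0.
Xenon's first-order condition: 304 - 8q_X - (q_V) = 0.
Best responses: q_V = (209 - q_X)/4, q_X = (304 - q_V)/8.
Substituting one into the other gives q_V = 1368/31 and q_X = 1007/31.
Price P = 365 - 76.6129 = 288.3871.
Vertex's profit: 288.3871·(1368/31) - 156·(1368/31) - (1368/31)² = 3894.7430.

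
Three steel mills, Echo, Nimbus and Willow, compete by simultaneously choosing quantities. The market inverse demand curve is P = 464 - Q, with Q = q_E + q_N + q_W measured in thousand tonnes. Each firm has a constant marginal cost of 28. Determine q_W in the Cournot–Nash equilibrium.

109

Each firm earns π_i = (464 - Q)q_i - 28q_i.
Setting ∂π_i/∂q_i = 0 with rivals' quantities fixed: 436 - 2q_i - Σ_{j≠i} q_j = 0.
By symmetry each firm produces the same amount; substituting Σ_{j≠i} q_j = 2q_i yields q_i = 436/4 = 109.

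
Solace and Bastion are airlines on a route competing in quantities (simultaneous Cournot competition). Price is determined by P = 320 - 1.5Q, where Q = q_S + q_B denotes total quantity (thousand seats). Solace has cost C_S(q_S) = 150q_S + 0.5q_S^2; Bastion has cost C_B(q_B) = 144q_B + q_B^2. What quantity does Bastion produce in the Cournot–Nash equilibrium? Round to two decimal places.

Solace's profit: π_S = (320 - 1.5Q)q_S - (150q_S + (1/2)q_S²). Setting ∂π_S/∂q_S = 0: 170 - 4q_S - (3/2)(q_B) = 0.
Bastion's first-order condition: 176 - 5q_B - (3/2)(q_S) = 0.
So q_S = (170 - (3/2)q_B)/4 and q_B = (176 - (3/2)q_S)/5.
Solving the pair: q_S = 33.0141, q_B = 1796/71.

25.30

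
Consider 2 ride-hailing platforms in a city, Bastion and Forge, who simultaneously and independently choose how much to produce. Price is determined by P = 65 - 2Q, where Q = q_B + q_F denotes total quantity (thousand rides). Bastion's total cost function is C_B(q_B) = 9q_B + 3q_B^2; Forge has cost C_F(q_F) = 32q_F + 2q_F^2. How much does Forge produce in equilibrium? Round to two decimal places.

2.87

Bastion's profit: π_B = (65 - 2Q)q_B - (9q_B + 3q_B²). Setting ∂π_B/∂q_B = 0: 56 - 10q_B - 2(q_F) = 0.
Forge's first-order condition: 33 - 8q_F - 2(q_B) = 0.
Rearranging gives the reaction functions q_B = (56 - 2q_F)/10 and q_F = (33 - 2q_B)/8.
Substituting one into the other gives q_B = 191/38 and q_F = 109/38.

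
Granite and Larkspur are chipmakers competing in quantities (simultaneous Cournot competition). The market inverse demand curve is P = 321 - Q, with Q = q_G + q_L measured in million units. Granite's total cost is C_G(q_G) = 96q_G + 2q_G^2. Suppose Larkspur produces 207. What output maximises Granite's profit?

With the rival's output fixed at 207, Granite's profit is π_G = (321 - 207 - q_G)q_G - (96q_G + 2q_G²) = (114 - q_G)q_G - (96q_G + 2q_G²).
∂π_G/∂q_G = 18 - 6q_G = 0, so q_G = 3.

3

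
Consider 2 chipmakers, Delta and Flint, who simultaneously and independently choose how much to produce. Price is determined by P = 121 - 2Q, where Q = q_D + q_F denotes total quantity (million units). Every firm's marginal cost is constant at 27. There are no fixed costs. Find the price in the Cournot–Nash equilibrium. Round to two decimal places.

Each firm earns π_i = (121 - 2Q)q_i - 27q_i.
First-order condition (treating rivals' output as given): 94 - 4q_i - 2q_j = 0.
By symmetry each firm produces the same amount; substituting q_j = q_i yields q_i = 94/6 = 47/3.
Total output Q = 94/3, so price P = 121 - 2·(94/3) = 175/3.

58.33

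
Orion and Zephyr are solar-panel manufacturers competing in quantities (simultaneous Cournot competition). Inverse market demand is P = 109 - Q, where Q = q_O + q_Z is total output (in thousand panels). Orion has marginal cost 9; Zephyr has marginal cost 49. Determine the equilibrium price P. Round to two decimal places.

55.67

Orion's profit: π_O = (109 - Q)q_O - (9q_O). Setting ∂π_O/∂q_O = 0: 100 - 2q_O - (q_Z) = 0.
Zephyr's profit: π_Z = (109 - Q)q_Z - (49q_Z). Setting ∂π_Z/∂q_Z = 0: 60 - 2q_Z - (q_O) = 0.
Rearranging gives the reaction functions q_O = (100 - q_Z)/2 and q_Z = (60 - q_O)/2.
Solving the pair: q_O = 140/3, q_Z = 20/3.
Total output Q = 160/3, so price P = 109 - 160/3 = 167/3.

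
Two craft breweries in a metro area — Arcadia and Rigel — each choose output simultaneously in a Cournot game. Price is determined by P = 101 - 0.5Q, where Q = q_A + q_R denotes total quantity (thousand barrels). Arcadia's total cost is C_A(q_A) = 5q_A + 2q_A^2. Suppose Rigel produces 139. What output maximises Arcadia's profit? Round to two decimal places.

5.30

With the rival's output fixed at 139, Arcadia's profit is π_A = (101 - (1/2)·139 - (1/2)q_A)q_A - (5q_A + 2q_A²) = (63/2 - (1/2)q_A)q_A - (5q_A + 2q_A²).
∂π_A/∂q_A = 53/2 - 5q_A = 0, so q_A = 53/10.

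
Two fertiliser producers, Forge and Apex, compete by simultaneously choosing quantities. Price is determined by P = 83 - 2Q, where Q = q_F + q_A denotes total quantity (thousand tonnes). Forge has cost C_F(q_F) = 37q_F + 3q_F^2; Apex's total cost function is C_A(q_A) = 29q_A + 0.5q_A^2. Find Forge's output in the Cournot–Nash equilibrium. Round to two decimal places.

Forge's profit: π_F = (83 - 2Q)q_F - (37q_F + 3q_F²). Setting ∂π_F/∂q_F = 0: 46 - 10q_F - 2(q_A) = 0.
Apex's first-order condition: 54 - 5q_A - 2(q_F) = 0.
Rearranging gives the reaction functions q_F = (46 - 2q_A)/10 and q_A = (54 - 2q_F)/5.
Substituting one into the other gives q_F = 61/23 and q_A = 224/23.

2.65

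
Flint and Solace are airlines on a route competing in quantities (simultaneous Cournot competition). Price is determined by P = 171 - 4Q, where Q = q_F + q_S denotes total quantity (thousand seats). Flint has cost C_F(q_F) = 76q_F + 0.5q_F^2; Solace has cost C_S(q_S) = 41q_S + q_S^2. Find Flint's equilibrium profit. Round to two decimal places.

Flint's profit: π_F = (171 - 4Q)q_F - (76q_F + (1/2)q_F²). Setting ∂π_F/∂q_F = 0: 95 - 9q_F - 4(q_S) = 0.
Solace's first-order condition: 130 - 10q_S - 4(q_F) = 0.
So q_F = (95 - 4q_S)/9 and q_S = (130 - 4q_F)/10.
Solving the pair: q_F = 215/37, q_S = 395/37.
Price P = 171 - 4·(610/37) = 105.0541.
Flint's profit: 105.0541·(215/37) - 76·(215/37) - (1/2)(215/37)² = 151.9449.

151.94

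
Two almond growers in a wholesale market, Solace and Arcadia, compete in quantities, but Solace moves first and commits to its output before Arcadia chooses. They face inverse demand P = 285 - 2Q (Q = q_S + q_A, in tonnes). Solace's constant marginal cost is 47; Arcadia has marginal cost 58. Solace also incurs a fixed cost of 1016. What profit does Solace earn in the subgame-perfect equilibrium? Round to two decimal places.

The follower Arcadia best-responds to any q_S: π_A = (285 - 2Q)q_A - 58q_A.
Setting the follower's marginal profit to zero, 227 - 2q_S - 4q_A = 0, i.e. q_A = (227 - 2q_S)/4.
Solace substitutes q_A(q_S) into its own profit: π_S = q_S(285 - 2q_S - (227 - 2q_S)/2) - 47q_S = (343/2 - q_S)q_S - 47q_S.
The leader's first-order condition 249/2 - 2q_S = 0 yields q_S = 249/4.
Then q_A = (227 - 2·(249/4))/4 = 205/8.
Price P = 285 - 2·(703/8) = 437/4.
Solace's profit: (437/4 - 47)·(249/4) - 1016 = 2859.0625.

2859.06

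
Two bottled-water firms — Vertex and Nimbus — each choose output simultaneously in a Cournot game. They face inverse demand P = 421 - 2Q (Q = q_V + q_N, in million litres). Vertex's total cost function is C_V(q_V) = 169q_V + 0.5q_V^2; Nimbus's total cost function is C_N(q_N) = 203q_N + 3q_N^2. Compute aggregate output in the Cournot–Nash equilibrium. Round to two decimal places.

Vertex's profit: π_V = (421 - 2Q)q_V - (169q_V + (1/2)q_V²). Setting ∂π_V/∂q_V = 0: 252 - 5q_V - 2(q_N) = 0.
Nimbus's first-order condition: 218 - 10q_N - 2(q_V) = 0.
So q_V = (252 - 2q_N)/5 and q_N = (218 - 2q_V)/10.
Substituting one into the other gives q_V = 1042/23 and q_N = 293/23.
Total output Q = 1042/23 + 293/23 = 1335/23.

58.04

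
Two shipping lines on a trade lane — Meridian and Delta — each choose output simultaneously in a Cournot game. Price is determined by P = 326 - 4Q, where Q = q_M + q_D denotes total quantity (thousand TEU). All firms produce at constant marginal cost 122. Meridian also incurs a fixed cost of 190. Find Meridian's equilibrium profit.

966

Each firm earns π_i = (326 - 4Q)q_i - 122q_i.
Setting ∂π_i/∂q_i = 0 with rivals' quantities fixed: 204 - 8q_i - 4q_j = 0.
With identical firms every q_j equals q_i, so q_j = q_i and 204 = 12q_i, giving q_i = 17.
Price P = 326 - 4·34 = 190.
Meridian's profit: (190 - 122)·17 - 190 = 966.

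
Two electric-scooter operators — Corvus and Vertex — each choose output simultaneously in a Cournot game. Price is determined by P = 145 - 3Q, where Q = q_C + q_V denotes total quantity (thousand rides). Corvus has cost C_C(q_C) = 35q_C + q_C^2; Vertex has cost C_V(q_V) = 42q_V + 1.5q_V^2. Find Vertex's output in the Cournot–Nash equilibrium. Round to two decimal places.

Corvus's profit: π_C = (145 - 3Q)q_C - (35q_C + q_C²). Setting ∂π_C/∂q_C = 0: 110 - 8q_C - 3(q_V) = 0.
Vertex's profit: π_V = (145 - 3Q)q_V - (42q_V + (3/2)q_V²). Setting ∂π_V/∂q_V = 0: 103 - 9q_V - 3(q_C) = 0.
So q_C = (110 - 3q_V)/8 and q_V = (103 - 3q_C)/9.
Substituting one into the other gives q_C = 227/21 and q_V = 494/63.

7.84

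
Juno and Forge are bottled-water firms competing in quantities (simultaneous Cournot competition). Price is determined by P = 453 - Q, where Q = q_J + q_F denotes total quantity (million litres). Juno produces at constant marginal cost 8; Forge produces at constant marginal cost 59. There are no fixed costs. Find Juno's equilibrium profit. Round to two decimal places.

27335.11

Juno's profit: π_J = (453 - Q)q_J - (8q_J). Setting ∂π_J/∂q_J = 0: 445 - 2q_J - (q_F) = 0.
Forge's profit: π_F = (453 - Q)q_F - (59q_F). Setting ∂π_F/∂q_F = 0: 394 - 2q_F - (q_J) = 0.
Rearranging gives the reaction functions q_J = (445 - q_F)/2 and q_F = (394 - q_J)/2.
Solving the pair: q_J = 496/3, q_F = 343/3.
Price P = 453 - 839/3 = 520/3.
Juno's profit: (520/3 - 8)·(496/3) = 27335.1111.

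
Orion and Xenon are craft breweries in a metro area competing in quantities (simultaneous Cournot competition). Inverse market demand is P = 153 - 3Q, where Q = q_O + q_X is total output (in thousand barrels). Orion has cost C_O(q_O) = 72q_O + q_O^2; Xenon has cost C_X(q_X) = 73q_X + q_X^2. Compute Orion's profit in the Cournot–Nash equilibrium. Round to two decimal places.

Orion's profit: π_O = (153 - 3Q)q_O - (72q_O + q_O²). Setting ∂π_O/∂q_O = 0: 81 - 8q_O - 3(q_X) = 0.
Xenon's profit: π_X = (153 - 3Q)q_X - (73q_X + q_X²). Setting ∂π_X/∂q_X = 0: 80 - 8q_X - 3(q_O) = 0.
So q_O = (81 - 3q_X)/8 and q_X = (80 - 3q_O)/8.
Solving the pair: q_O = 408/55, q_X = 397/55.
Price P = 153 - 3·(161/11) = 1200/11.
Orion's profit: (1200/11)·(408/55) - 72·(408/55) - (408/55)² = 220.1177.

220.12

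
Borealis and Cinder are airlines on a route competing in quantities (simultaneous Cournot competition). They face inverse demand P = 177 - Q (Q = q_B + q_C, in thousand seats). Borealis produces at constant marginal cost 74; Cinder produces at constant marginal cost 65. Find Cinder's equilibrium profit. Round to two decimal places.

Borealis's profit: π_B = (177 - Q)q_B - (74q_B). Setting ∂π_B/∂q_B = 0: 103 - 2q_B - (q_C) = 0.
Cinder's first-order condition: 112 - 2q_C - (q_B) = 0.
Best responses: q_B = (103 - q_C)/2, q_C = (112 - q_B)/2.
Substituting one into the other gives q_B = 94/3 and q_C = 121/3.
Price P = 177 - 215/3 = 316/3.
Cinder's profit: (316/3 - 65)·(121/3) = 1626.7778.

1626.78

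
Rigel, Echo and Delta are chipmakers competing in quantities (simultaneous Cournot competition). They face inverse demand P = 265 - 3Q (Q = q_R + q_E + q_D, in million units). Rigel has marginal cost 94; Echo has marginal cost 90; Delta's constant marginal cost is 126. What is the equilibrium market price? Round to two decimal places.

143.75

Rigel's profit: π_R = (265 - 3Q)q_R - (94q_R). Setting ∂π_R/∂q_R = 0: 171 - 6q_R - 3(q_E + q_D) = 0.
Echo's first-order condition: 175 - 6q_E - 3(q_R + q_D) = 0.
Delta's first-order condition: 139 - 6q_D - 3(q_R + q_E) = 0.
Adding the 3 first-order conditions: 485 − 12Q = 0, so Q = 485/12.
Back-substituting: q_R = (171 − 485/4)/3 = 199/12, q_E = (175 − 485/4)/3 = 215/12, q_D = (139 − 485/4)/3 = 71/12.
Total output Q = 485/12, so price P = 265 - 3·(485/12) = 575/4.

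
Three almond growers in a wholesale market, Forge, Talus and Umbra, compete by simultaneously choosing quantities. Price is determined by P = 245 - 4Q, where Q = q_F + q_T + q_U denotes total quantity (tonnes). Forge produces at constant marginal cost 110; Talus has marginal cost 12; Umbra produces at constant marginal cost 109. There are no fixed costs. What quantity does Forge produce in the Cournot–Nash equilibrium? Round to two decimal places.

2.25

Forge's profit: π_F = (245 - 4Q)q_F - (110q_F). Setting ∂π_F/∂q_F = 0: 135 - 8q_F - 4(q_T + q_U) = 0.
Talus's profit: π_T = (245 - 4Q)q_T - (12q_T). Setting ∂π_T/∂q_T = 0: 233 - 8q_T - 4(q_F + q_U) = 0.
Umbra's profit: π_U = (245 - 4Q)q_U - (109q_U). Setting ∂π_U/∂q_U = 0: 136 - 8q_U - 4(q_F + q_T) = 0.
Adding the 3 first-order conditions: 504 − 16Q = 0, so Q = 63/2.
Back-substituting: q_F = (135 − 126)/4 = 9/4, q_T = (233 − 126)/4 = 107/4, q_U = (136 − 126)/4 = 5/2.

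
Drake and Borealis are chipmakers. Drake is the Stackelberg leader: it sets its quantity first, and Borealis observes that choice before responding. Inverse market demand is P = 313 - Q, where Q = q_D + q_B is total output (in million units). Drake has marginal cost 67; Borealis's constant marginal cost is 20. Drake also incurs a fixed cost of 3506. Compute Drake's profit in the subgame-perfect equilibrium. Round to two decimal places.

1444.13

Solve by backward induction. Given q_D, the follower Borealis maximises π_B = (313 - q_D - q_B)q_B - 20q_B.
Setting the follower's marginal profit to zero, 293 - q_D - 2q_B = 0, i.e. q_B = (293 - q_D)/2.
Drake substitutes q_B(q_D) into its own profit: π_D = q_D(313 - q_D - (293 - q_D)/2) - 67q_D = (333/2 - (1/2)q_D)q_D - 67q_D.
Leader FOC: 199/2 - q_D = 0, so q_D = 199/2.
Then q_B = (293 - 199/2)/2 = 387/4.
Price P = 313 - 785/4 = 467/4.
Drake's profit: (467/4 - 67)·(199/2) - 3506 = 1444.1250.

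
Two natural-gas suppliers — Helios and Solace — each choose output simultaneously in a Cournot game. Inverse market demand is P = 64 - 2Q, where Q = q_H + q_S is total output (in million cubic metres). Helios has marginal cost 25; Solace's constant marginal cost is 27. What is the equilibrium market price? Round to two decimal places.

38.67

Helios's profit: π_H = (64 - 2Q)q_H - (25q_H). Setting ∂π_H/∂q_H = 0: 39 - 4q_H - 2(q_S) = 0.
Solace's profit: π_S = (64 - 2Q)q_S - (27q_S). Setting ∂π_S/∂q_S = 0: 37 - 4q_S - 2(q_H) = 0.
So q_H = (39 - 2q_S)/4 and q_S = (37 - 2q_H)/4.
Solving the pair: q_H = 41/6, q_S = 35/6.
Total output Q = 38/3, so price P = 64 - 2·(38/3) = 116/3.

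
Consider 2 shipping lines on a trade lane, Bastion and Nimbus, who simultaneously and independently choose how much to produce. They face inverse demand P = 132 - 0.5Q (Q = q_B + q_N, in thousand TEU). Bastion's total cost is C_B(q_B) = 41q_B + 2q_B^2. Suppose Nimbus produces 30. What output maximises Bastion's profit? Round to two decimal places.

With the rival's output fixed at 30, Bastion's profit is π_B = (132 - (1/2)·30 - (1/2)q_B)q_B - (41q_B + 2q_B²) = (117 - (1/2)q_B)q_B - (41q_B + 2q_B²).
∂π_B/∂q_B = 76 - 5q_B = 0, so q_B = 76/5.

15.20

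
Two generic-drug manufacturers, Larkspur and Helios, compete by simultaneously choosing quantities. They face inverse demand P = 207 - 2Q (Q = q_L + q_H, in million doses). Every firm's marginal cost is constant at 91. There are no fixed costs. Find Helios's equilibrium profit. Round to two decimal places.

747.56

A representative firm's profit is π_i = q_i(207 - 2Q) - 91q_i.
Setting ∂π_i/∂q_i = 0 with rivals' quantities fixed: 116 - 4q_i - 2q_j = 0.
By symmetry each firm produces the same amount; substituting q_j = q_i yields q_i = 116/6 = 58/3.
Price P = 207 - 2·(116/3) = 389/3.
Helios's profit: (389/3 - 91)·(58/3) = 747.5556.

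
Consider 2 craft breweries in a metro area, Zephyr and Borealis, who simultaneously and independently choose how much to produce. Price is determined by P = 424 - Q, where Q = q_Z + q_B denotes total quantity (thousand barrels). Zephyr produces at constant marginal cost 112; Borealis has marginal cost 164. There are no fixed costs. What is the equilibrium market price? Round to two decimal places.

Zephyr's profit: π_Z = (424 - Q)q_Z - (112q_Z). Setting ∂π_Z/∂q_Z = 0: 312 - 2q_Z - (q_B) = 0.
Borealis's first-order condition: 260 - 2q_B - (q_Z) = 0.
Rearranging gives the reaction functions q_Z = (312 - q_B)/2 and q_B = (260 - q_Z)/2.
Substituting one into the other gives q_Z = 364/3 and q_B = 208/3.
Total output Q = 572/3, so price P = 424 - 572/3 = 700/3.

233.33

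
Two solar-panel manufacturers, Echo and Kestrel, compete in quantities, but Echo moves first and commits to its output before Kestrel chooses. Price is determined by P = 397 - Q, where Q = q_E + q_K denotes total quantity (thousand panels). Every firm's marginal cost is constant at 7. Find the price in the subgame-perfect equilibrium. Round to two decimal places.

104.50

The follower Kestrel best-responds to any q_E: π_K = (397 - Q)q_K - 7q_K.
∂π_K/∂q_K = 390 - q_E - 2q_K = 0 gives the reaction function q_K = (390 - q_E)/2.
The leader anticipates this reaction. Substituting into P = 397 - Q gives P = 202 - (1/2)q_E, so π_E = (202 - (1/2)q_E)q_E - 7q_E.
Maximising: ∂π_E/∂q_E = 195 - q_E = 0, giving q_E = 195.
Then q_K = (390 - 195)/2 = 195/2.
Total output Q = 585/2, so price P = 397 - 585/2 = 209/2.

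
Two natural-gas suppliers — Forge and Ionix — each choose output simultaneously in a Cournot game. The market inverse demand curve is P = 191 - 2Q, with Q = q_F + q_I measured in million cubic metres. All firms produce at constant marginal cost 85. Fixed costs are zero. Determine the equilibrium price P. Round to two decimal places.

Each firm earns π_i = (191 - 2Q)q_i - 85q_i.
First-order condition (treating rivals' output as given): 106 - 4q_i - 2q_j = 0.
By symmetry each firm produces the same amount; substituting q_j = q_i yields q_i = 106/6 = 53/3.
Total output Q = 106/3, so price P = 191 - 2·(106/3) = 361/3.

120.33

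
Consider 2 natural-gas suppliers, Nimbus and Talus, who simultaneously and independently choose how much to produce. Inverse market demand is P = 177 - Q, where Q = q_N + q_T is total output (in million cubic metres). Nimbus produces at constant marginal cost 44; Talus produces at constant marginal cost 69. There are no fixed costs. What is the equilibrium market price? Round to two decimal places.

Nimbus's profit: π_N = (177 - Q)q_N - (44q_N). Setting ∂π_N/∂q_N = 0: 133 - 2q_N - (q_T) = 0.
Talus's profit: π_T = (177 - Q)q_T - (69q_T). Setting ∂π_T/∂q_T = 0: 108 - 2q_T - (q_N) = 0.
Rearranging gives the reaction functions q_N = (133 - q_T)/2 and q_T = (108 - q_N)/2.
Solving the pair: q_N = 158/3, q_T = 83/3.
Total output Q = 241/3, so price P = 177 - 241/3 = 290/3.

96.67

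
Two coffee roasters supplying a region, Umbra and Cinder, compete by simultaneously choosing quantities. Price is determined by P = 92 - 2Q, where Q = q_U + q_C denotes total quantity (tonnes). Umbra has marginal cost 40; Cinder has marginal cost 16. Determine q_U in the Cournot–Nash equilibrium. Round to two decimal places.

Umbra's profit: π_U = (92 - 2Q)q_U - (40q_U). Setting ∂π_U/∂q_U = 0: 52 - 4q_U - 2(q_C) = 0.
Cinder's profit: π_C = (92 - 2Q)q_C - (16q_C). Setting ∂π_C/∂q_C = 0: 76 - 4q_C - 2(q_U) = 0.
So q_U = (52 - 2q_C)/4 and q_C = (76 - 2q_U)/4.
Solving the pair: q_U = 14/3, q_C = 50/3.

4.67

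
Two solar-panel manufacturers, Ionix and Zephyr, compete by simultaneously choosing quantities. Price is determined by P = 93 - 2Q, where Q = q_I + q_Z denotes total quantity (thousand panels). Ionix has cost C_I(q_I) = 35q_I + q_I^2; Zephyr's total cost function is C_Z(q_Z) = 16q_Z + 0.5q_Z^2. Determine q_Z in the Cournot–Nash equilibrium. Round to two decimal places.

13.31

Ionix's profit: π_I = (93 - 2Q)q_I - (35q_I + q_I²). Setting ∂π_I/∂q_I = 0: 58 - 6q_I - 2(q_Z) = 0.
Zephyr's first-order condition: 77 - 5q_Z - 2(q_I) = 0.
Rearranging gives the reaction functions q_I = (58 - 2q_Z)/6 and q_Z = (77 - 2q_I)/5.
Solving the pair: q_I = 68/13, q_Z = 173/13.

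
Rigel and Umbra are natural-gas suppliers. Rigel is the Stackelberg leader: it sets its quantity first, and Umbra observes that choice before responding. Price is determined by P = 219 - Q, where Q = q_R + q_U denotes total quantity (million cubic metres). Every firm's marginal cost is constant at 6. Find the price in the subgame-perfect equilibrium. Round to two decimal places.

The follower Umbra best-responds to any q_R: π_U = (219 - Q)q_U - 6q_U.
Follower FOC: 213 - q_R - 2q_U = 0, so q_U(q_R) = (213 - q_R)/2.
Rigel substitutes q_U(q_R) into its own profit: π_R = q_R(219 - q_R - (213 - q_R)/2) - 6q_R = (225/2 - (1/2)q_R)q_R - 6q_R.
Maximising: ∂π_R/∂q_R = 213/2 - q_R = 0, giving q_R = 213/2.
Then q_U = (213 - 213/2)/2 = 213/4.
Total output Q = 639/4, so price P = 219 - 639/4 = 237/4.

59.25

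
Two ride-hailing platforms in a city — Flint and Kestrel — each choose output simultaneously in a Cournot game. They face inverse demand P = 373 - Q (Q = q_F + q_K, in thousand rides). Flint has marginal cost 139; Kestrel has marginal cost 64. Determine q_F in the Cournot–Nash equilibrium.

53

Flint's profit: π_F = (373 - Q)q_F - (139q_F). Setting ∂π_F/∂q_F = 0: 234 - 2q_F - (q_K) = 0.
Kestrel's profit: π_K = (373 - Q)q_K - (64q_K). Setting ∂π_K/∂q_K = 0: 309 - 2q_K - (q_F) = 0.
Rearranging gives the reaction functions q_F = (234 - q_K)/2 and q_K = (309 - q_F)/2.
Solving the pair: q_F = 53, q_K = 128.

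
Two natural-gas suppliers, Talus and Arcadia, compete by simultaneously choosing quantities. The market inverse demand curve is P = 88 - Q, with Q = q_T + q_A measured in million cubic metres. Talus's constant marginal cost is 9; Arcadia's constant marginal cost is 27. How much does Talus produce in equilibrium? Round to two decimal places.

Talus's profit: π_T = (88 - Q)q_T - (9q_T). Setting ∂π_T/∂q_T = 0: 79 - 2q_T - (q_A) = 0.
Arcadia's first-order condition: 61 - 2q_A - (q_T) = 0.
Best responses: q_T = (79 - q_A)/2, q_A = (61 - q_T)/2.
Substituting one into the other gives q_T = 97/3 and q_A = 43/3.

32.33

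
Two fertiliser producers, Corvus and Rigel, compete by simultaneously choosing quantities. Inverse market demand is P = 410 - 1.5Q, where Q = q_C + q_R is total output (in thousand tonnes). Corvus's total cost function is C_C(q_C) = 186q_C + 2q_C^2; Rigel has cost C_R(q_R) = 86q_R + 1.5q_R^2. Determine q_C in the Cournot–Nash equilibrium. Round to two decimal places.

21.58

Corvus's profit: π_C = (410 - 1.5Q)q_C - (186q_C + 2q_C²). Setting ∂π_C/∂q_C = 0: 224 - 7q_C - (3/2)(q_R) = 0.
Rigel's first-order condition: 324 - 6q_R - (3/2)(q_C) = 0.
Rearranging gives the reaction functions q_C = (224 - (3/2)q_R)/7 and q_R = (324 - (3/2)q_C)/6.
Substituting one into the other gives q_C = 1144/53 and q_R = 48.6038.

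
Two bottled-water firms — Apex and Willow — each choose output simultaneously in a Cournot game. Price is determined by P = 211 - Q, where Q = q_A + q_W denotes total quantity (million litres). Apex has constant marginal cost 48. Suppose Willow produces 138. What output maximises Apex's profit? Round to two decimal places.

With the rival's output fixed at 138, Apex's profit is π_A = (211 - 138 - q_A)q_A - (48q_A) = (73 - q_A)q_A - (48q_A).
∂π_A/∂q_A = 25 - 2q_A = 0, so q_A = 25/2.

12.50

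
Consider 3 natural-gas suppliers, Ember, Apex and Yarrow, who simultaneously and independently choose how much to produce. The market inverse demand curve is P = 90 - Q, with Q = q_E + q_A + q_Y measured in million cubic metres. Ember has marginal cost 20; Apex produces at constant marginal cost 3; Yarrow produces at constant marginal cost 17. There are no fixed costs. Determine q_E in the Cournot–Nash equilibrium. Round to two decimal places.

12.50

Ember's profit: π_E = (90 - Q)q_E - (20q_E). Setting ∂π_E/∂q_E = 0: 70 - 2q_E - (q_A + q_Y) = 0.
Apex's first-order condition: 87 - 2q_A - (q_E + q_Y) = 0.
Yarrow's profit: π_Y = (90 - Q)q_Y - (17q_Y). Setting ∂π_Y/∂q_Y = 0: 73 - 2q_Y - (q_E + q_A) = 0.
Summing all 3 equations gives 230 − 4Q = 0, hence Q = 115/2.
Back-substituting: q_E = (70 − 115/2) = 25/2, q_A = (87 − 115/2) = 59/2, q_Y = (73 − 115/2) = 31/2.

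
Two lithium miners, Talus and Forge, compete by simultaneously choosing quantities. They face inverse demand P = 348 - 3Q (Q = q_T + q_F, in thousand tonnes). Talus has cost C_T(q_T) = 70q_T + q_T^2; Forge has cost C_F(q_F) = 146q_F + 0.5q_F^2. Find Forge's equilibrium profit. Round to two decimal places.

968.92

Talus's profit: π_T = (348 - 3Q)q_T - (70q_T + q_T²). Setting ∂π_T/∂q_T = 0: 278 - 8q_T - 3(q_F) = 0.
Forge's profit: π_F = (348 - 3Q)q_F - (146q_F + (1/2)q_F²). Setting ∂π_F/∂q_F = 0: 202 - 7q_F - 3(q_T) = 0.
Rearranging gives the reaction functions q_T = (278 - 3q_F)/8 and q_F = (202 - 3q_T)/7.
Substituting one into the other gives q_T = 1340/47 and q_F = 782/47.
Price P = 348 - 3·45.1489 = 212.5532.
Forge's profit: 212.5532·(782/47) - 146·(782/47) - (1/2)(782/47)² = 968.9153.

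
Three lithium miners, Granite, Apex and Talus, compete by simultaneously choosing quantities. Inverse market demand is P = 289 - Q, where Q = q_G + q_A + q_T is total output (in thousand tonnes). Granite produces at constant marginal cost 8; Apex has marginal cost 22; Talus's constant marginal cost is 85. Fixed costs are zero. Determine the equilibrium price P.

101

Granite's profit: π_G = (289 - Q)q_G - (8q_G). Setting ∂π_G/∂q_G = 0: 281 - 2q_G - (q_A + q_T) = 0.
Apex's profit: π_A = (289 - Q)q_A - (22q_A). Setting ∂π_A/∂q_A = 0: 267 - 2q_A - (q_G + q_T) = 0.
Talus's profit: π_T = (289 - Q)q_T - (85q_T). Setting ∂π_T/∂q_T = 0: 204 - 2q_T - (q_G + q_A) = 0.
Adding the 3 first-order conditions: 752 − 4Q = 0, so Q = 188.
Back-substituting: q_G = (281 − 188) = 93, q_A = (267 − 188) = 79, q_T = (204 − 188) = 16.
Total output Q = 188, so price P = 289 - 188 = 101.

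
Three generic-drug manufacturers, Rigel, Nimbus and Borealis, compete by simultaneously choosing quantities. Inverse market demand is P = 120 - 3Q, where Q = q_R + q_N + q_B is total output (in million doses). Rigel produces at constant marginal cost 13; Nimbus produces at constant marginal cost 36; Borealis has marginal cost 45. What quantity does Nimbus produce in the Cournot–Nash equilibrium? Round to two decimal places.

5.83

Rigel's profit: π_R = (120 - 3Q)q_R - (13q_R). Setting ∂π_R/∂q_R = 0: 107 - 6q_R - 3(q_N + q_B) = 0.
Nimbus's profit: π_N = (120 - 3Q)q_N - (36q_N). Setting ∂π_N/∂q_N = 0: 84 - 6q_N - 3(q_R + q_B) = 0.
Borealis's first-order condition: 75 - 6q_B - 3(q_R + q_N) = 0.
Summing all 3 equations gives 266 − 12Q = 0, hence Q = 133/6.
Back-substituting: q_R = (107 − 133/2)/3 = 27/2, q_N = (84 − 133/2)/3 = 35/6, q_B = (75 − 133/2)/3 = 17/6.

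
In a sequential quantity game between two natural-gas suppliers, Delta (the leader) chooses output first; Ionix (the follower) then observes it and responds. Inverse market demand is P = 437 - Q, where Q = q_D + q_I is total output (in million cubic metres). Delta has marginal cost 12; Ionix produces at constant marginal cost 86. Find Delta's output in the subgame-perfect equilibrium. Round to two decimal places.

249.50

Solve by backward induction. Given q_D, the follower Ionix maximises π_I = (437 - q_D - q_I)q_I - 86q_I.
∂π_I/∂q_I = 351 - q_D - 2q_I = 0 gives the reaction function q_I = (351 - q_D)/2.
Delta substitutes q_I(q_D) into its own profit: π_D = q_D(437 - q_D - (351 - q_D)/2) - 12q_D = (523/2 - (1/2)q_D)q_D - 12q_D.
The leader's first-order condition 499/2 - q_D = 0 yields q_D = 499/2.
Then q_I = (351 - 499/2)/2 = 203/4.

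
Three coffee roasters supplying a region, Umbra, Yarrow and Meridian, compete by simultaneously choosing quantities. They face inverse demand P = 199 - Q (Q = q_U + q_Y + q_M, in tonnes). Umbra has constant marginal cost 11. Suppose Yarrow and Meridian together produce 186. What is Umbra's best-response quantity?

1

With rivals' combined output fixed at 186, Umbra's profit is π_U = (199 - 186 - q_U)q_U - (11q_U) = (13 - q_U)q_U - (11q_U).
∂π_U/∂q_U = 2 - 2q_U = 0, so q_U = 1.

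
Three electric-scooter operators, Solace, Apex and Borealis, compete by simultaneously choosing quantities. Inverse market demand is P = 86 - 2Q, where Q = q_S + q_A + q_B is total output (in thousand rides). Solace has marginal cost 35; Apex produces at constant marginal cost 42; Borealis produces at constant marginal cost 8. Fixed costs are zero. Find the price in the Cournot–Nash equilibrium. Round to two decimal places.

42.75

Solace's profit: π_S = (86 - 2Q)q_S - (35q_S). Setting ∂π_S/∂q_S = 0: 51 - 4q_S - 2(q_A + q_B) = 0.
Apex's profit: π_A = (86 - 2Q)q_A - (42q_A). Setting ∂π_A/∂q_A = 0: 44 - 4q_A - 2(q_S + q_B) = 0.
Borealis's profit: π_B = (86 - 2Q)q_B - (8q_B). Setting ∂π_B/∂q_B = 0: 78 - 4q_B - 2(q_S + q_A) = 0.
Adding the 3 conditions: 173 − 4Q − 4Q = 0, i.e. Q = 173/8.
Back-substituting: q_S = (51 − 173/4)/2 = 31/8, q_A = (44 − 173/4)/2 = 3/8, q_B = (78 − 173/4)/2 = 139/8.
Total output Q = 173/8, so price P = 86 - 2·(173/8) = 171/4.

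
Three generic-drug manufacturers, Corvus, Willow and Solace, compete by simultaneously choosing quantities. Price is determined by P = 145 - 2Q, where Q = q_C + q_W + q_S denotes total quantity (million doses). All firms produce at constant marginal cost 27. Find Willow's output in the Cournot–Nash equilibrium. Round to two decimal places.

Each firm earns π_i = (145 - 2Q)q_i - 27q_i.
Setting ∂π_i/∂q_i = 0 with rivals' quantities fixed: 118 - 4q_i - 2·Σ_{j≠i} q_j = 0.
By symmetry each firm produces the same amount; substituting Σ_{j≠i} q_j = 2q_i yields q_i = 118/8 = 59/4.

14.75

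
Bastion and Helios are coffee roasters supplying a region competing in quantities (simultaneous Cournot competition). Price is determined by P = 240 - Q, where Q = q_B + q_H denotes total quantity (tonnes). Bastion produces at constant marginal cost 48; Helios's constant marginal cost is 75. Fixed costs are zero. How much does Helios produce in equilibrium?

Bastion's profit: π_B = (240 - Q)q_B - (48q_B). Setting ∂π_B/∂q_B = 0: 192 - 2q_B - (q_H) = 0.
Helios's profit: π_H = (240 - Q)q_H - (75q_H). Setting ∂π_H/∂q_H = 0: 165 - 2q_H - (q_B) = 0.
Best responses: q_B = (192 - q_H)/2, q_H = (165 - q_B)/2.
Substituting one into the other gives q_B = 73 and q_H = 46.

46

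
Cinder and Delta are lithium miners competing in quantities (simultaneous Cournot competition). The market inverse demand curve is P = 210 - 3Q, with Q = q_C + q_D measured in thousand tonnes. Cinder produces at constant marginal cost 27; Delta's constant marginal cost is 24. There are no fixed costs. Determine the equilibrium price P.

87

Cinder's profit: π_C = (210 - 3Q)q_C - (27q_C). Setting ∂π_C/∂q_C = 0: 183 - 6q_C - 3(q_D) = 0.
Delta's first-order condition: 186 - 6q_D - 3(q_C) = 0.
Best responses: q_C = (183 - 3q_D)/6, q_D = (186 - 3q_C)/6.
Solving the pair: q_C = 20, q_D = 21.
Total output Q = 41, so price P = 210 - 3·41 = 87.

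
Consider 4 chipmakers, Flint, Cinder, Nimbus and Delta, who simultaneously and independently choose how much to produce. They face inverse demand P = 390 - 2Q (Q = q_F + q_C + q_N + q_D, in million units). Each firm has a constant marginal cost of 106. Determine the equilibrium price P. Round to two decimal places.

162.80

A representative firm's profit is π_i = q_i(390 - 2Q) - 106q_i.
First-order condition (treating rivals' output as given): 284 - 4q_i - 2·Σ_{j≠i} q_j = 0.
With identical firms every q_j equals q_i, so Σ_{j≠i} q_j = 3q_i and 284 = 10q_i, giving q_i = 142/5.
Total output Q = 568/5, so price P = 390 - 2·(568/5) = 814/5.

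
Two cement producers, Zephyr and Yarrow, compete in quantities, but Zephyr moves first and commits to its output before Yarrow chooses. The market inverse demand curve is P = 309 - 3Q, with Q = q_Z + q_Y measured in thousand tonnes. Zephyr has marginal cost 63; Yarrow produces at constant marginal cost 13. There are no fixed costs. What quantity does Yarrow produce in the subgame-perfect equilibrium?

The follower Yarrow best-responds to any q_Z: π_Y = (309 - 3Q)q_Y - 13q_Y.
Follower FOC: 296 - 3q_Z - 6q_Y = 0, so q_Y(q_Z) = (296 - 3q_Z)/6.
Zephyr substitutes q_Y(q_Z) into its own profit: π_Z = q_Z(309 - 3q_Z - (296 - 3q_Z)/2) - 63q_Z = (161 - (3/2)q_Z)q_Z - 63q_Z.
Maximising: ∂π_Z/∂q_Z = 98 - 3q_Z = 0, giving q_Z = 98/3.
Then q_Y = (296 - 3·(98/3))/6 = 33.

33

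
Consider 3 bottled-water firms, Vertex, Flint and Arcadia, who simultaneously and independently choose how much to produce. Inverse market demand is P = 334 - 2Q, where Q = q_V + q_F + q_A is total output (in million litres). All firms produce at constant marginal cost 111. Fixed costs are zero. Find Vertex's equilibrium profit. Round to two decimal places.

1554.03

A representative firm's profit is π_i = q_i(334 - 2Q) - 111q_i.
Setting ∂π_i/∂q_i = 0 with rivals' quantities fixed: 223 - 4q_i - 2·Σ_{j≠i} q_j = 0.
By symmetry each firm produces the same amount; substituting Σ_{j≠i} q_j = 2q_i yields q_i = 223/8.
Price P = 334 - 2·(669/8) = 667/4.
Vertex's profit: (667/4 - 111)·(223/8) = 1554.0313.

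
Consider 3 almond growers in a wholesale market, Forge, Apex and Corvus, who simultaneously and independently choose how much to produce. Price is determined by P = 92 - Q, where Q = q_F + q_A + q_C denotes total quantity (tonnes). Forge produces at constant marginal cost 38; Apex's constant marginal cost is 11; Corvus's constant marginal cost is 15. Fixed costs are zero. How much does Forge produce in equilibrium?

1

Forge's profit: π_F = (92 - Q)q_F - (38q_F). Setting ∂π_F/∂q_F = 0: 54 - 2q_F - (q_A + q_C) = 0.
Apex's profit: π_A = (92 - Q)q_A - (11q_A). Setting ∂π_A/∂q_A = 0: 81 - 2q_A - (q_F + q_C) = 0.
Corvus's profit: π_C = (92 - Q)q_C - (15q_C). Setting ∂π_C/∂q_C = 0: 77 - 2q_C - (q_F + q_A) = 0.
Adding the 3 first-order conditions: 212 − 4Q = 0, so Q = 53.
Back-substituting: q_F = (54 − 53) = 1, q_A = (81 − 53) = 28, q_C = (77 − 53) = 24.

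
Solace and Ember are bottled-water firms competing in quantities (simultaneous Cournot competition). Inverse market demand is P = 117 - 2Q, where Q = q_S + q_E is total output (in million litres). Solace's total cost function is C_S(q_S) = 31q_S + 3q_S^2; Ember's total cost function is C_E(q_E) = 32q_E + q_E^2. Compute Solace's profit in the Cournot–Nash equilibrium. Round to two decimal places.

Solace's profit: π_S = (117 - 2Q)q_S - (31q_S + 3q_S²). Setting ∂π_S/∂q_S = 0: 86 - 10q_S - 2(q_E) = 0.
Ember's profit: π_E = (117 - 2Q)q_E - (32q_E + q_E²). Setting ∂π_E/∂q_E = 0: 85 - 6q_E - 2(q_S) = 0.
Best responses: q_S = (86 - 2q_E)/10, q_E = (85 - 2q_S)/6.
Solving the pair: q_S = 173/28, q_E = 339/28.
Price P = 117 - 2·(128/7) = 563/7.
Solace's profit: (563/7)·(173/28) - 31·(173/28) - 3(173/28)² = 190.8737.

190.87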